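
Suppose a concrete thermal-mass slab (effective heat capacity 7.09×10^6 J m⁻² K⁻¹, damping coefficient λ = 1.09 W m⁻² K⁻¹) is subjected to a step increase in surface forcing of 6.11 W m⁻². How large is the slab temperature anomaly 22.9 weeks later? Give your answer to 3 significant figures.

Areal heat capacity C = 7.09×10^6 J m⁻² K⁻¹ (given).
τ = C / λ = 7.09×10^6 / 1.09 = 6.50×10^6 s.
Equilibrium anomaly ΔT_eq = F / λ = 6.11 / 1.09 = 5.61 K.
t = 22.9 weeks = 1.38×10^7 s, so t/τ = 2.13.
ΔT(t) = ΔT_eq (1 − e^(−t/τ)) = 5.61 × (1 − e^−2.13) = 4.94 K.

4.94 K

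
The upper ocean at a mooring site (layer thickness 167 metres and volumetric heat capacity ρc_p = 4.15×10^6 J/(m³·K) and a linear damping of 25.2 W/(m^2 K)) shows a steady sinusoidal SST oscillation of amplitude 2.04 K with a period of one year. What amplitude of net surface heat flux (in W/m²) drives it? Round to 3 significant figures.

286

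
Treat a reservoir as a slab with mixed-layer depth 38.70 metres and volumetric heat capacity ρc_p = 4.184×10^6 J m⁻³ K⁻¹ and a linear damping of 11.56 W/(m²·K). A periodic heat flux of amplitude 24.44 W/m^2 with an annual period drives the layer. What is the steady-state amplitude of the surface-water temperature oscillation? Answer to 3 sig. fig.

0.713 K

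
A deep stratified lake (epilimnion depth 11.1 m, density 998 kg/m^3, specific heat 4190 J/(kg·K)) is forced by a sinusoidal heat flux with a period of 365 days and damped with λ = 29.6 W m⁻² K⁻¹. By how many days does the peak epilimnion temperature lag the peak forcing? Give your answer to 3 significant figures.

Areal heat capacity C = ρ c_p D = 998 × 4190 × 11.1 = 4.64×10^7 J/(m²·K).
ω = 2π / 3.15×10^7 s = 1.99×10^-7 s⁻¹.
Phase lag φ = arctan(Cω/λ) = arctan(9.25/29.6) = 0.303 rad.
Time lag = φ / ω = 0.303 / 1.99×10^-7 = 1.52×10^6 s = 17.6 days.

17.6 days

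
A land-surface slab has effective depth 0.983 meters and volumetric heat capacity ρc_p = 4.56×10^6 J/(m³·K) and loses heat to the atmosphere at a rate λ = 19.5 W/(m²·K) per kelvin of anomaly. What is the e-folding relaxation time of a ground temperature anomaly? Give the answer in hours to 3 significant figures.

63.9 hours

Areal heat capacity C = ρc_p × D = 4.56×10^6 × 0.983 = 4.48×10^6 J/(m^2 K).
Relaxation time τ = C / λ = 4.48×10^6 / 19.5 = 2.30×10^5 s.
In hours: 2.30×10^5 s / (3600 s/hour) = 63.9 hours.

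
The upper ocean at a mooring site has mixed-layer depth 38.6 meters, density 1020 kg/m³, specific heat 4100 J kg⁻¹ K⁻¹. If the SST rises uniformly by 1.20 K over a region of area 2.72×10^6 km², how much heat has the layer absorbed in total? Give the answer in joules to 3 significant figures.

Areal heat capacity C = ρ c_p D = 1020 × 4100 × 38.6 = 1.61×10^8 J/(m^2 K).
Heat per unit area: q = C ΔT = 1.61×10^8 × 1.20 = 1.94×10^8 J/m².
Total heat: Q = q × A = 1.94×10^8 × (2.72×10^6 × 10⁶ m²) = 5.27×10^20 J.

5.27×10^20 J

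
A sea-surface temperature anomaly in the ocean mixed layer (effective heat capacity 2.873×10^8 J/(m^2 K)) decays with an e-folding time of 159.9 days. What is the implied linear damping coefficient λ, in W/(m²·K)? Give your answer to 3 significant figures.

Areal heat capacity C = 2.873×10^8 J/(m^2 K) (given).
τ = 159.9 days = 1.38×10^7 s.
λ = C / τ = 2.87×10^8 / 1.38×10^7 = 20.8 W/(m²·K).

20.8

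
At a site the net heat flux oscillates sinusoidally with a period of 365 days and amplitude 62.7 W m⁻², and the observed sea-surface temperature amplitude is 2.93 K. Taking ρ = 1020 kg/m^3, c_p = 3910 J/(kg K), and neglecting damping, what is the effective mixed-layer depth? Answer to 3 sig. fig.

ω = 2π / 3.15×10^7 s = 1.99×10^-7 s⁻¹.
Required C = F₀ / (A ω) = 62.7 / (2.93 × 1.99×10^-7) = 1.07×10^8 J/(m²·K).
D = C / (ρ c_p) = 1.07×10^8 / (1020 × 3910) = 26.9 m.

26.9 m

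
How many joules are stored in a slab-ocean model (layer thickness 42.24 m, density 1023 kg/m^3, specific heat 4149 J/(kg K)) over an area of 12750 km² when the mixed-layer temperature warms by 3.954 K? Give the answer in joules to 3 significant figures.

Areal heat capacity C = ρ c_p D = 1023 × 4149 × 42.24 = 1.79×10^8 J/(m²·K).
Heat per unit area: q = C ΔT = 1.79×10^8 × 3.954 = 7.09×10^8 J/m².
Total heat: Q = q × A = 7.09×10^8 × (12750 × 10⁶ m²) = 9.04×10^18 J.

9.04×10^18 J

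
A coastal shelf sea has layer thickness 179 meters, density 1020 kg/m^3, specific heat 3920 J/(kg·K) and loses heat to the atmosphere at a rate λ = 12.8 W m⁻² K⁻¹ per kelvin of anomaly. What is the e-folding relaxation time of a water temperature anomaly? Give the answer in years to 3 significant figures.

1.77 years

Areal heat capacity C = ρ c_p D = 1020 × 3920 × 179 = 7.16×10^8 J m⁻² K⁻¹.
Relaxation time τ = C / λ = 7.16×10^8 / 12.8 = 5.59×10^7 s.
In years: 5.59×10^7 s / (3.156×10^7 s/year) = 1.77 years.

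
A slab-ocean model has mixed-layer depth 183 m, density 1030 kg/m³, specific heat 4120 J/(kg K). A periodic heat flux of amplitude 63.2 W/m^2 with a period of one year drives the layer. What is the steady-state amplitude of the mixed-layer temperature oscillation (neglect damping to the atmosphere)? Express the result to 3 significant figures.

0.408 K

Areal heat capacity C = ρ c_p D = 1030 × 4120 × 183 = 7.77×10^8 J/(m²·K).
Angular frequency ω = 2π / T = 2π / 3.15×10^7 s = 1.99×10^-7 s⁻¹.
Cω = 7.77×10^8 × 1.99×10^-7 = 155 W/(m²·K).
Amplitude A = F₀ / (Cω) = 63.2 / 155 = 0.408 K.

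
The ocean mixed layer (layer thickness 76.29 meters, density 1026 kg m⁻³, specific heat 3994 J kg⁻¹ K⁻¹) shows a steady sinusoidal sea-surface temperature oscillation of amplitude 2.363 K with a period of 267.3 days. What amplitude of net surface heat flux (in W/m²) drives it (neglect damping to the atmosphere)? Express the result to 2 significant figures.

Areal heat capacity C = ρ c_p D = 1026 × 3994 × 76.29 = 3.13×10^8 J/(m²·K).
ω = 2π / 2.31×10^7 s = 2.72×10^-7 s⁻¹.
Cω = 3.13×10^8 × 2.72×10^-7 = 85.1 W/(m²·K).
F₀ = A × Cω = 2.363 × 85.1 = 201 W/m².

200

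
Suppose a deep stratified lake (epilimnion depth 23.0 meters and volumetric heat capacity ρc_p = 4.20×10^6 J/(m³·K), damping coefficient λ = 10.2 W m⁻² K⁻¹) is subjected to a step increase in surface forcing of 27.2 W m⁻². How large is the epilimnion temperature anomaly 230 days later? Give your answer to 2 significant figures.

2.3 K

Areal heat capacity C = ρc_p × D = 4.20×10^6 × 23.0 = 9.66×10^7 J/(m²·K).
τ = C / λ = 9.66×10^7 / 10.2 = 9.47×10^6 s.
Equilibrium anomaly ΔT_eq = F / λ = 27.2 / 10.2 = 2.67 K.
t = 230 days = 1.99×10^7 s, so t/τ = 2.10.
ΔT(t) = ΔT_eq (1 − e^(−t/τ)) = 2.67 × (1 − e^−2.10) = 2.34 K.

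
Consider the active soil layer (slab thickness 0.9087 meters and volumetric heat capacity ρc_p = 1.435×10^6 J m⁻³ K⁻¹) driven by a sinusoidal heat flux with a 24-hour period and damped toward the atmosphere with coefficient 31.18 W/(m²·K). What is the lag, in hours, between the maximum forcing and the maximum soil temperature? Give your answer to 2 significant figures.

4.8 hours

Areal heat capacity C = ρc_p × D = 1.435×10^6 × 0.9087 = 1.30×10^6 J/(m²·K).
ω = 2π / 86400 s = 7.27×10^-5 s⁻¹.
Phase lag φ = arctan(Cω/λ) = arctan(94.8/31.18) = 1.25 rad.
Time lag = φ / ω = 1.25 / 7.27×10^-5 = 17200 s = 4.79 hours.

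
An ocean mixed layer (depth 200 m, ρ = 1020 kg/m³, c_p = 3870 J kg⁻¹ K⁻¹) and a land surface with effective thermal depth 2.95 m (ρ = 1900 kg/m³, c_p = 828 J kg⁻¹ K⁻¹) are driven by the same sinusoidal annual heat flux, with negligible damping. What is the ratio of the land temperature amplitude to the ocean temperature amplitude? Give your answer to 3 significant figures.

C_ocean = 1020 × 3870 × 200 = 7.89×10^8 J/(m²·K).
C_land = 1900 × 828 × 2.95 = 4.64×10^6 J/(m²·K).
Undamped amplitude ∝ 1/C, so A_land/A_ocean = C_ocean/C_land = 170.

170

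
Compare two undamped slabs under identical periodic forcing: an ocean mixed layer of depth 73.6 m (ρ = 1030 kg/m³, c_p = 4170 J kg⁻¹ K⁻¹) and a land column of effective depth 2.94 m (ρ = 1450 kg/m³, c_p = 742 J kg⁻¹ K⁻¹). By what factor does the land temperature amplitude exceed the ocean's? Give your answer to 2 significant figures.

100

C_ocean = 1030 × 4170 × 73.6 = 3.16×10^8 J/(m²·K).
C_land = 1450 × 742 × 2.94 = 3.16×10^6 J/(m²·K).
Undamped amplitude ∝ 1/C, so A_land/A_ocean = C_ocean/C_land = 99.9.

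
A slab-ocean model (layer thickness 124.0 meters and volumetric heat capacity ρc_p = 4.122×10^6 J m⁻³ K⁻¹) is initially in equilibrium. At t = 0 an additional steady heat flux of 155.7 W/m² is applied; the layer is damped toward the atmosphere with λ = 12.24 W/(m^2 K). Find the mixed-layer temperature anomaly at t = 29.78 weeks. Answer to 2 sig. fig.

4.5 K

Areal heat capacity C = ρc_p × D = 4.122×10^6 × 124.0 = 5.11×10^8 J/(m²·K).
τ = C / λ = 5.11×10^8 / 12.24 = 4.18×10^7 s.
Equilibrium anomaly ΔT_eq = F / λ = 155.7 / 12.24 = 12.7 K.
t = 29.78 weeks = 1.80×10^7 s, so t/τ = 0.431.
ΔT(t) = ΔT_eq (1 − e^(−t/τ)) = 12.7 × (1 − e^−0.431) = 4.46 K.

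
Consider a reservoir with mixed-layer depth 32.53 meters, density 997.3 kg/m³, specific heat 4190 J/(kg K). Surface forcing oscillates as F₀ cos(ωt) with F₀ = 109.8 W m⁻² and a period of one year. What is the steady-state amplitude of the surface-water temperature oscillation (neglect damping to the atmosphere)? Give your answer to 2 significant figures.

4.1 K

Areal heat capacity C = ρ c_p D = 997.3 × 4190 × 32.53 = 1.36×10^8 J/(m²·K).
Angular frequency ω = 2π / T = 2π / 3.15×10^7 s = 1.99×10^-7 s⁻¹.
Cω = 1.36×10^8 × 1.99×10^-7 = 27.1 W/(m²·K).
Amplitude A = F₀ / (Cω) = 109.8 / 27.1 = 4.05 K.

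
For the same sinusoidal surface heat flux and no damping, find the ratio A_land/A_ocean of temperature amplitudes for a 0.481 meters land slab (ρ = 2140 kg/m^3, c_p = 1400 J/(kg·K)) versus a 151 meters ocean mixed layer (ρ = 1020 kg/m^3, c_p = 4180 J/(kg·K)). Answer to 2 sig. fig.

C_ocean = 1020 × 4180 × 151 = 6.44×10^8 J/(m²·K).
C_land = 2140 × 1400 × 0.481 = 1.44×10^6 J/(m²·K).
Undamped amplitude ∝ 1/C, so A_land/A_ocean = C_ocean/C_land = 447.

450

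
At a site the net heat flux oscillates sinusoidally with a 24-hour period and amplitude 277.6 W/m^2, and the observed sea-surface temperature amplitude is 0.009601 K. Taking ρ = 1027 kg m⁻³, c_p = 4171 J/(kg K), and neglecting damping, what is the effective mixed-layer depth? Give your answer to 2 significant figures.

ω = 2π / 86400 s = 7.27×10^-5 s⁻¹.
Required C = F₀ / (A ω) = 277.6 / (0.009601 × 7.27×10^-5) = 3.98×10^8 J/(m²·K).
D = C / (ρ c_p) = 3.98×10^8 / (1027 × 4171) = 92.8 m.

93 m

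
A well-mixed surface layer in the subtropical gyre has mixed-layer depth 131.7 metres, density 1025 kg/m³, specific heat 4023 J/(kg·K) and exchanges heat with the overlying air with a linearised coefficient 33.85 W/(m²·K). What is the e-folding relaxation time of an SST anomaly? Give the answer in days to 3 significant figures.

Areal heat capacity C = ρ c_p D = 1025 × 4023 × 131.7 = 5.43×10^8 J/(m^2 K).
Relaxation time τ = C / λ = 5.43×10^8 / 33.85 = 1.60×10^7 s.
In days: 1.60×10^7 s / (86400 s/day) = 186 days.

186 days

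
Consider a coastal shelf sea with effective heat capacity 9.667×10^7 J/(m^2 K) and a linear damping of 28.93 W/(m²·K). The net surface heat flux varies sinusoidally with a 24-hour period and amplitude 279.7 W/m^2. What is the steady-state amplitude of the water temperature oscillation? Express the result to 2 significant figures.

Areal heat capacity C = 9.667×10^7 J/(m^2 K) (given).
Angular frequency ω = 2π / T = 2π / 86400 s = 7.27×10^-5 s⁻¹.
√((Cω)² + λ²) = √((7030)² + 28.93²) = 7030 W/(m²·K).
Amplitude A = F₀ / √((Cω)²+λ²) = 279.7 / 7030 = 0.0398 K.

0.040 K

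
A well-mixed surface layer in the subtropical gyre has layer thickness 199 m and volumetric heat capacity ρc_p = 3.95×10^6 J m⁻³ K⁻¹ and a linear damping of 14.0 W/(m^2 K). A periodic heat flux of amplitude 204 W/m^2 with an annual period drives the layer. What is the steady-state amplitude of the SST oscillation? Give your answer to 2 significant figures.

1.3 K

Areal heat capacity C = ρc_p × D = 3.95×10^6 × 199 = 7.86×10^8 J m⁻² K⁻¹.
Angular frequency ω = 2π / T = 2π / 3.15×10^7 s = 1.99×10^-7 s⁻¹.
√((Cω)² + λ²) = √((157)² + 14.0²) = 157 W/(m²·K).
Amplitude A = F₀ / √((Cω)²+λ²) = 204 / 157 = 1.30 K.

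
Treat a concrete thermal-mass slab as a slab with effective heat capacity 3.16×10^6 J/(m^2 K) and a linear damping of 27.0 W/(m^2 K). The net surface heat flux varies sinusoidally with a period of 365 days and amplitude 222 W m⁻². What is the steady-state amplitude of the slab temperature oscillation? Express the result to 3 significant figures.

8.22 K

Areal heat capacity C = 3.16×10^6 J/(m^2 K) (given).
Angular frequency ω = 2π / T = 2π / 3.15×10^7 s = 1.99×10^-7 s⁻¹.
√((Cω)² + λ²) = √((0.630)² + 27.0²) = 27.0 W/(m²·K).
Amplitude A = F₀ / √((Cω)²+λ²) = 222 / 27.0 = 8.22 K.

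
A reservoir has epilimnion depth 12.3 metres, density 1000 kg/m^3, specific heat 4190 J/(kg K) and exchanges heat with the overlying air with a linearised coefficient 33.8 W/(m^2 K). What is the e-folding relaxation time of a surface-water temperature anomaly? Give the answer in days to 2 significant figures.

Areal heat capacity C = ρ c_p D = 1000 × 4190 × 12.3 = 5.15×10^7 J m⁻² K⁻¹.
Relaxation time τ = C / λ = 5.15×10^7 / 33.8 = 1.52×10^6 s.
In days: 1.52×10^6 s / (86400 s/day) = 17.6 days.

18 days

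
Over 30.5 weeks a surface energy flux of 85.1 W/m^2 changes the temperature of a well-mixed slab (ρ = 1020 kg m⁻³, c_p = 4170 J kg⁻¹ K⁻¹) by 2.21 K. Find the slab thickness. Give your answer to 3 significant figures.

167 m

Heat input Q = F Δt = 85.1 × 1.84×10^7 s = 1.57×10^9 J/m².
Required areal heat capacity C = Q / ΔT = 7.10×10^8 J/(m²·K).
Depth D = C / (ρ c_p) = 7.10×10^8 / (1020 × 4170) = 167 m.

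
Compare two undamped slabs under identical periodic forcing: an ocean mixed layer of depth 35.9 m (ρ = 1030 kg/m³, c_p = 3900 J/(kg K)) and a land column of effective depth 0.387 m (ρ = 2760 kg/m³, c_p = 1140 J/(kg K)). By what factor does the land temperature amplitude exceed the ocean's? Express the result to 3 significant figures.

C_ocean = 1030 × 3900 × 35.9 = 1.44×10^8 J/(m²·K).
C_land = 2760 × 1140 × 0.387 = 1.22×10^6 J/(m²·K).
Undamped amplitude ∝ 1/C, so A_land/A_ocean = C_ocean/C_land = 118.

118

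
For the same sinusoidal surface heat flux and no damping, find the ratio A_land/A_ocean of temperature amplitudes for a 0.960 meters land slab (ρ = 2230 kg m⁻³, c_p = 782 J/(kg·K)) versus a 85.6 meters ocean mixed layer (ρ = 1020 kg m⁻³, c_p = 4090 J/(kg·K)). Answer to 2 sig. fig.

210

C_ocean = 1020 × 4090 × 85.6 = 3.57×10^8 J/(m²·K).
C_land = 2230 × 782 × 0.960 = 1.67×10^6 J/(m²·K).
Undamped amplitude ∝ 1/C, so A_land/A_ocean = C_ocean/C_land = 213.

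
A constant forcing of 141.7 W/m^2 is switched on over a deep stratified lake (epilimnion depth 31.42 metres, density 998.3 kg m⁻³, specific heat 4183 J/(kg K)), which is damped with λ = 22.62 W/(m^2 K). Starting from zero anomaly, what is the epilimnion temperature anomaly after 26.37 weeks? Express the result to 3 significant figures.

Areal heat capacity C = ρ c_p D = 998.3 × 4183 × 31.42 = 1.31×10^8 J/(m^2 K).
τ = C / λ = 1.31×10^8 / 22.62 = 5.80×10^6 s.
Equilibrium anomaly ΔT_eq = F / λ = 141.7 / 22.62 = 6.26 K.
t = 26.37 weeks = 1.59×10^7 s, so t/τ = 2.75.
ΔT(t) = ΔT_eq (1 − e^(−t/τ)) = 6.26 × (1 − e^−2.75) = 5.86 K.

5.86 K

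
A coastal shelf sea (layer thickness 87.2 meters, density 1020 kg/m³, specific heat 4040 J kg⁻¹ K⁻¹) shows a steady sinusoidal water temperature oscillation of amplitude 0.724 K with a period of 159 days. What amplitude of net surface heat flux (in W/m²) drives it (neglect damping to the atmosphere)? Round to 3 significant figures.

119

Areal heat capacity C = ρ c_p D = 1020 × 4040 × 87.2 = 3.59×10^8 J/(m²·K).
ω = 2π / 1.37×10^7 s = 4.57×10^-7 s⁻¹.
Cω = 3.59×10^8 × 4.57×10^-7 = 164 W/(m²·K).
F₀ = A × Cω = 0.724 × 164 = 119 W/m².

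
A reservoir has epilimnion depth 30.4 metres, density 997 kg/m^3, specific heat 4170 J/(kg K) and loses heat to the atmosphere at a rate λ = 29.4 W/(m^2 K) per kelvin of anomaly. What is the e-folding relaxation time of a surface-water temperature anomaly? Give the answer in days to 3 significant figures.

Areal heat capacity C = ρ c_p D = 997 × 4170 × 30.4 = 1.26×10^8 J/(m²·K).
Relaxation time τ = C / λ = 1.26×10^8 / 29.4 = 4.30×10^6 s.
In days: 4.30×10^6 s / (86400 s/day) = 49.8 days.

49.8 days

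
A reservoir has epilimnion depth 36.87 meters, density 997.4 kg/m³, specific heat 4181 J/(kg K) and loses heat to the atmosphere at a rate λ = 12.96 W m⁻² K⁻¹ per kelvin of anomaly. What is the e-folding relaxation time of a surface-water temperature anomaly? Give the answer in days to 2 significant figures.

Areal heat capacity C = ρ c_p D = 997.4 × 4181 × 36.87 = 1.54×10^8 J/(m^2 K).
Relaxation time τ = C / λ = 1.54×10^8 / 12.96 = 1.19×10^7 s.
In days: 1.19×10^7 s / (86400 s/day) = 137 days.

140 days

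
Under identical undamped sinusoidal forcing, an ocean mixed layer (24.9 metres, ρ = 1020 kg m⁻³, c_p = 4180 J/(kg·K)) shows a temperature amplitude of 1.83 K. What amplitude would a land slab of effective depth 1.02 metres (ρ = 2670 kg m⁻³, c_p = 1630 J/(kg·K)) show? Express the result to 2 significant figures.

44 K

C_ocean = 1.06×10^8 J/(m²·K); C_land = 4.44×10^6 J/(m²·K).
A ∝ 1/C ⇒ A_land = A_ocean × C_ocean/C_land = 1.83 × 23.9 = 43.8 K.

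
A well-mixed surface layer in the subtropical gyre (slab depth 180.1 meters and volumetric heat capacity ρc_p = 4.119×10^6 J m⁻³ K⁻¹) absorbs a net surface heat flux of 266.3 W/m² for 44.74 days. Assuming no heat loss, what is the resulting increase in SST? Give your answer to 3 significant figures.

1.39 K

Areal heat capacity C = ρc_p × D = 4.119×10^6 × 180.1 = 7.42×10^8 J m⁻² K⁻¹.
Net heat input Q = F Δt = 266.3 × (44.74 days × 86400 s/day) = 1.03×10^9 J/m².
ΔT = Q / C = 1.03×10^9 / 7.42×10^8 = 1.39 K.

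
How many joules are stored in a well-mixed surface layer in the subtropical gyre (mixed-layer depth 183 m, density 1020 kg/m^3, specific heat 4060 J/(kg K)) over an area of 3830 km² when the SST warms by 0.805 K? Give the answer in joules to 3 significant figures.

2.34×10^18 J

Areal heat capacity C = ρ c_p D = 1020 × 4060 × 183 = 7.58×10^8 J/(m^2 K).
Heat per unit area: q = C ΔT = 7.58×10^8 × 0.805 = 6.10×10^8 J/m².
Total heat: Q = q × A = 6.10×10^8 × (3830 × 10⁶ m²) = 2.34×10^18 J.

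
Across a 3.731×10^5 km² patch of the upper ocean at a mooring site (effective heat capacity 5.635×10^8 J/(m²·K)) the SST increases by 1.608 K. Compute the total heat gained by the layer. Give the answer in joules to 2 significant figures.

3.4×10^20 J

Areal heat capacity C = 5.635×10^8 J/(m²·K) (given).
Heat per unit area: q = C ΔT = 5.64×10^8 × 1.608 = 9.06×10^8 J/m².
Total heat: Q = q × A = 9.06×10^8 × (3.731×10^5 × 10⁶ m²) = 3.38×10^20 J.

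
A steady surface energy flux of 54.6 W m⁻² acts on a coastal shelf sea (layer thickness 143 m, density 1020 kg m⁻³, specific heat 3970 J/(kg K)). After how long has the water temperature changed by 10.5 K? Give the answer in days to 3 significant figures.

Areal heat capacity C = ρ c_p D = 1020 × 3970 × 143 = 5.79×10^8 J/(m²·K).
Time required: Δt = C ΔT / F = 5.79×10^8 × 10.5 / 54.6 = 1.11×10^8 s.
In days: 1.11×10^8 s / (86400 s/day) = 1290 days.

1290 days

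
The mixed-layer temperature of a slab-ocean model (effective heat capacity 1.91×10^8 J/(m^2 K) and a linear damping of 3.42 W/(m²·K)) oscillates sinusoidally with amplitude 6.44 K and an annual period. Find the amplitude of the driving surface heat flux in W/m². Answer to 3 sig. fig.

246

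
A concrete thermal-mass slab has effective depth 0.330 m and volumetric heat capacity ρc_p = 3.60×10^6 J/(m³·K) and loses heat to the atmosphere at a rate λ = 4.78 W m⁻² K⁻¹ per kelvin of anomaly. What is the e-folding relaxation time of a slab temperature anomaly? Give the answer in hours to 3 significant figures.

69.0 hours

Areal heat capacity C = ρc_p × D = 3.60×10^6 × 0.330 = 1.19×10^6 J/(m²·K).
Relaxation time τ = C / λ = 1.19×10^6 / 4.78 = 2.49×10^5 s.
In hours: 2.49×10^5 s / (3600 s/hour) = 69.0 hours.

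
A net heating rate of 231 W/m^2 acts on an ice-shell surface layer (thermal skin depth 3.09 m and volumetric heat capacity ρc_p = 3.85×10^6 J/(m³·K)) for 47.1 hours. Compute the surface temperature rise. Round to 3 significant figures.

3.29 K

Areal heat capacity C = ρc_p × D = 3.85×10^6 × 3.09 = 1.19×10^7 J m⁻² K⁻¹.
Net heat input Q = F Δt = 231 × (47.1 hours × 3600 s/hour) = 3.92×10^7 J/m².
ΔT = Q / C = 3.92×10^7 / 1.19×10^7 = 3.29 K.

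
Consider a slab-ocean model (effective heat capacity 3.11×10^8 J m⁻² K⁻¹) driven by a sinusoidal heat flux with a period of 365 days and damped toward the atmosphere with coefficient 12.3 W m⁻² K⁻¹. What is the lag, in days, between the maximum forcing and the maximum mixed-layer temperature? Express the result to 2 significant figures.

Areal heat capacity C = 3.11×10^8 J m⁻² K⁻¹ (given).
ω = 2π / 3.15×10^7 s = 1.99×10^-7 s⁻¹.
Phase lag φ = arctan(Cω/λ) = arctan(62.0/12.3) = 1.37 rad.
Time lag = φ / ω = 1.37 / 1.99×10^-7 = 6.90×10^6 s = 79.9 days.

80 days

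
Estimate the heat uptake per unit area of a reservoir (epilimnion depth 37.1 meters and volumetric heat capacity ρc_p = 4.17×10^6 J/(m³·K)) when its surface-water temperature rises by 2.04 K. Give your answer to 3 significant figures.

Areal heat capacity C = ρc_p × D = 4.17×10^6 × 37.1 = 1.55×10^8 J m⁻² K⁻¹.
ΔQ = C ΔT = 1.55×10^8 × 2.04 = 3.16×10^8 J/m².

3.16×10^8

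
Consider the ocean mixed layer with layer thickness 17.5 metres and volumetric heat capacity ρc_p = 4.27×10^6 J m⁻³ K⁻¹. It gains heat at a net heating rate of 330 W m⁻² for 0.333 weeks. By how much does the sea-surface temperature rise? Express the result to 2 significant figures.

Areal heat capacity C = ρc_p × D = 4.27×10^6 × 17.5 = 7.47×10^7 J m⁻² K⁻¹.
Net heat input Q = F Δt = 330 × (0.333 weeks × 6.048×10^5 s/week) = 6.65×10^7 J/m².
ΔT = Q / C = 6.65×10^7 / 7.47×10^7 = 0.889 K.

0.89 K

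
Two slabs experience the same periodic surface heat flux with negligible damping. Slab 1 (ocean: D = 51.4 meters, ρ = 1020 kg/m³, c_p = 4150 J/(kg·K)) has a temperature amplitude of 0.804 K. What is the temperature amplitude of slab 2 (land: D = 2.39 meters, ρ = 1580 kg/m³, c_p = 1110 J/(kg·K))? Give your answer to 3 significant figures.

41.7 K

C_ocean = 2.18×10^8 J/(m²·K); C_land = 4.19×10^6 J/(m²·K).
A ∝ 1/C ⇒ A_land = A_ocean × C_ocean/C_land = 0.804 × 51.9 = 41.7 K.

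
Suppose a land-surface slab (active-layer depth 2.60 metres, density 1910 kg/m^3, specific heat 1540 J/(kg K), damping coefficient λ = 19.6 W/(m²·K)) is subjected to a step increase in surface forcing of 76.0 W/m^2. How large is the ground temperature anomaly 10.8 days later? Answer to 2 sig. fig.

Areal heat capacity C = ρ c_p D = 1910 × 1540 × 2.60 = 7.65×10^6 J m⁻² K⁻¹.
τ = C / λ = 7.65×10^6 / 19.6 = 3.90×10^5 s.
Equilibrium anomaly ΔT_eq = F / λ = 76.0 / 19.6 = 3.88 K.
t = 10.8 days = 9.33×10^5 s, so t/τ = 2.39.
ΔT(t) = ΔT_eq (1 − e^(−t/τ)) = 3.88 × (1 − e^−2.39) = 3.52 K.

3.5 K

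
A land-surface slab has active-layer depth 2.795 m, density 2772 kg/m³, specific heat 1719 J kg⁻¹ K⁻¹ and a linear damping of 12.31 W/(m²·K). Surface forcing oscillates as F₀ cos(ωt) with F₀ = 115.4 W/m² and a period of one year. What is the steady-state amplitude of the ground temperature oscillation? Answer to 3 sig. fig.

9.16 K

Areal heat capacity C = ρ c_p D = 2772 × 1719 × 2.795 = 1.33×10^7 J/(m²·K).
Angular frequency ω = 2π / T = 2π / 3.15×10^7 s = 1.99×10^-7 s⁻¹.
√((Cω)² + λ²) = √((2.65)² + 12.31²) = 12.6 W/(m²·K).
Amplitude A = F₀ / √((Cω)²+λ²) = 115.4 / 12.6 = 9.16 K.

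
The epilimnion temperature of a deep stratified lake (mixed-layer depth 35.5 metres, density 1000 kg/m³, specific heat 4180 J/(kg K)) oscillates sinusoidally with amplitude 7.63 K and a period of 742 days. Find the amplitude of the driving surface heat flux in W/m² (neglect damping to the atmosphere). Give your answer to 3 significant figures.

Areal heat capacity C = ρ c_p D = 1000 × 4180 × 35.5 = 1.48×10^8 J/(m²·K).
ω = 2π / 6.41×10^7 s = 9.80×10^-8 s⁻¹.
Cω = 1.48×10^8 × 9.80×10^-8 = 14.5 W/(m²·K).
F₀ = A × Cω = 7.63 × 14.5 = 111 W/m².

111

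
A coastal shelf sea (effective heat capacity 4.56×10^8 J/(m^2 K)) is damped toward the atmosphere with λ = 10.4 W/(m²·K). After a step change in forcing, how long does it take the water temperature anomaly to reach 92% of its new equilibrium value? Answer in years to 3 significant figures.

3.51 years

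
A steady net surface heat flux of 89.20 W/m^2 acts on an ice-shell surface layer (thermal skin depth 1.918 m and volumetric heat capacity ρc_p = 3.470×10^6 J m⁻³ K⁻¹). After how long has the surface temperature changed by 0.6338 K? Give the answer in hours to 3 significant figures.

Areal heat capacity C = ρc_p × D = 3.470×10^6 × 1.918 = 6.66×10^6 J/(m²·K).
Time required: Δt = C ΔT / F = 6.66×10^6 × 0.6338 / 89.20 = 47300 s.
In hours: 47300 s / (3600 s/hour) = 13.1 hours.

13.1 hours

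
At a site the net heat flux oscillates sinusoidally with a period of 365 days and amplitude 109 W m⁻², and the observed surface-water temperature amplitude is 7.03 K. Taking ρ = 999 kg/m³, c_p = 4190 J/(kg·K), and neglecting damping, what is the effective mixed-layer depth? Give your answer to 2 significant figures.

19 m

ω = 2π / 3.15×10^7 s = 1.99×10^-7 s⁻¹.
Required C = F₀ / (A ω) = 109 / (7.03 × 1.99×10^-7) = 7.78×10^7 J/(m²·K).
D = C / (ρ c_p) = 7.78×10^7 / (999 × 4190) = 18.6 m.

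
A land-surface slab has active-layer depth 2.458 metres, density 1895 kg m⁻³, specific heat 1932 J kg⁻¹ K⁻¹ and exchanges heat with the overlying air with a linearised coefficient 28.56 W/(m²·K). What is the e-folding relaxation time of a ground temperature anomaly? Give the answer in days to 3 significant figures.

Areal heat capacity C = ρ c_p D = 1895 × 1932 × 2.458 = 9.00×10^6 J/(m²·K).
Relaxation time τ = C / λ = 9.00×10^6 / 28.56 = 3.15×10^5 s.
In days: 3.15×10^5 s / (86400 s/day) = 3.65 days.

3.65 days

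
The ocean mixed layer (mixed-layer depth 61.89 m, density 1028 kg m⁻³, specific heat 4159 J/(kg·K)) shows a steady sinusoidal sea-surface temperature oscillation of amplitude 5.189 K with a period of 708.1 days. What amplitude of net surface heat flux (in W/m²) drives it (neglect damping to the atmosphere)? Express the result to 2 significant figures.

Areal heat capacity C = ρ c_p D = 1028 × 4159 × 61.89 = 2.65×10^8 J/(m^2 K).
ω = 2π / 6.12×10^7 s = 1.03×10^-7 s⁻¹.
Cω = 2.65×10^8 × 1.03×10^-7 = 27.2 W/(m²·K).
F₀ = A × Cω = 5.189 × 27.2 = 141 W/m².

140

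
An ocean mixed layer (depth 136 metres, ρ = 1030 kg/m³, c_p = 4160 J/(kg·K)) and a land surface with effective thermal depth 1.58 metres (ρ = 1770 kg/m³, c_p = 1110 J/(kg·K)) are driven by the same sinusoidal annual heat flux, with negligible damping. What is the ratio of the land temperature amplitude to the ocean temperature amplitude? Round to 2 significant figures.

190

C_ocean = 1030 × 4160 × 136 = 5.83×10^8 J/(m²·K).
C_land = 1770 × 1110 × 1.58 = 3.10×10^6 J/(m²·K).
Undamped amplitude ∝ 1/C, so A_land/A_ocean = C_ocean/C_land = 188.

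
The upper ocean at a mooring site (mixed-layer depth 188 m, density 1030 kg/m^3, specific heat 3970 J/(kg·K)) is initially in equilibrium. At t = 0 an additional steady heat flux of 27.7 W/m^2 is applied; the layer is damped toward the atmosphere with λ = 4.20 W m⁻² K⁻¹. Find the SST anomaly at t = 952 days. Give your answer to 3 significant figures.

Areal heat capacity C = ρ c_p D = 1030 × 3970 × 188 = 7.69×10^8 J m⁻² K⁻¹.
τ = C / λ = 7.69×10^8 / 4.20 = 1.83×10^8 s.
Equilibrium anomaly ΔT_eq = F / λ = 27.7 / 4.20 = 6.60 K.
t = 952 days = 8.23×10^7 s, so t/τ = 0.449.
ΔT(t) = ΔT_eq (1 − e^(−t/τ)) = 6.60 × (1 − e^−0.449) = 2.39 K.

2.39 K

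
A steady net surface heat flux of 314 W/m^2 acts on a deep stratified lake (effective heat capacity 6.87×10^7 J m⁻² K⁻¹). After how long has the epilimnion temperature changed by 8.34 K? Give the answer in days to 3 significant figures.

21.1 days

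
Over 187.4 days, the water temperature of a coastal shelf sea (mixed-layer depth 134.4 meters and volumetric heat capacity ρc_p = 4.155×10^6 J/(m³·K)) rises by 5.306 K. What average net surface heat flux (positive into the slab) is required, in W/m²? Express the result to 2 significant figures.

180

Areal heat capacity C = ρc_p × D = 4.155×10^6 × 134.4 = 5.58×10^8 J/(m^2 K).
Required heat per unit area: Q = C ΔT = 5.58×10^8 × 5.306 = 2.96×10^9 J/m².
Flux F = Q / Δt = 2.96×10^9 / 1.62×10^7 s = 183 W/m².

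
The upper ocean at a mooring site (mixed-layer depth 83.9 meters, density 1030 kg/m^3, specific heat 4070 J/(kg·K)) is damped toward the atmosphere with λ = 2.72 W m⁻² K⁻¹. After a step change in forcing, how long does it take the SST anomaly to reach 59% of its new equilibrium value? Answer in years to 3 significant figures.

Areal heat capacity C = ρ c_p D = 1030 × 4070 × 83.9 = 3.52×10^8 J m⁻² K⁻¹.
τ = C / λ = 3.52×10^8 / 2.72 = 1.29×10^8 s.
Fraction reached: 1 − e^(−t/τ) = 0.59 ⇒ t = −τ ln(1 − 0.59) = τ × 0.892.
t = 1.15×10^8 s = 3.65 years.

3.65 years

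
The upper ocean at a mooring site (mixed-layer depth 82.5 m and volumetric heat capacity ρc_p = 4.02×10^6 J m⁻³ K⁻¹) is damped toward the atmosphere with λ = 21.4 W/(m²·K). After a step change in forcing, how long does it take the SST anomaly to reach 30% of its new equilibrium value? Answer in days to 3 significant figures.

64.0 days

Areal heat capacity C = ρc_p × D = 4.02×10^6 × 82.5 = 3.32×10^8 J m⁻² K⁻¹.
τ = C / λ = 3.32×10^8 / 21.4 = 1.55×10^7 s.
Fraction reached: 1 − e^(−t/τ) = 0.30 ⇒ t = −τ ln(1 − 0.30) = τ × 0.357.
t = 5.53×10^6 s = 64.0 days.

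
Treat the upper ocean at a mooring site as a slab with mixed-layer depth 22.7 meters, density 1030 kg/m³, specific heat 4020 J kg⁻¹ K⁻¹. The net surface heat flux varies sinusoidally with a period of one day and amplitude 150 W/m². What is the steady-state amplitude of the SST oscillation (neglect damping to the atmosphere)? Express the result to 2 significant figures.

0.022 K

Areal heat capacity C = ρ c_p D = 1030 × 4020 × 22.7 = 9.40×10^7 J m⁻² K⁻¹.
Angular frequency ω = 2π / T = 2π / 86400 s = 7.27×10^-5 s⁻¹.
Cω = 9.40×10^7 × 7.27×10^-5 = 6840 W/(m²·K).
Amplitude A = F₀ / (Cω) = 150 / 6840 = 0.0219 K.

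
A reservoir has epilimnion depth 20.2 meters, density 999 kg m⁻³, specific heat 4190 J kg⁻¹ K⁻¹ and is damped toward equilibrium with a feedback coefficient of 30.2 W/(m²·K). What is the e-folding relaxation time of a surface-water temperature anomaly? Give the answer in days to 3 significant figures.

Areal heat capacity C = ρ c_p D = 999 × 4190 × 20.2 = 8.46×10^7 J m⁻² K⁻¹.
Relaxation time τ = C / λ = 8.46×10^7 / 30.2 = 2.80×10^6 s.
In days: 2.80×10^6 s / (86400 s/day) = 32.4 days.

32.4 days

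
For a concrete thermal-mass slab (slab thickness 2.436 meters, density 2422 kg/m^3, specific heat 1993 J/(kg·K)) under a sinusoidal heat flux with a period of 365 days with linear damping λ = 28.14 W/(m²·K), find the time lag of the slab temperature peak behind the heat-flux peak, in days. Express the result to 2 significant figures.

4.8 days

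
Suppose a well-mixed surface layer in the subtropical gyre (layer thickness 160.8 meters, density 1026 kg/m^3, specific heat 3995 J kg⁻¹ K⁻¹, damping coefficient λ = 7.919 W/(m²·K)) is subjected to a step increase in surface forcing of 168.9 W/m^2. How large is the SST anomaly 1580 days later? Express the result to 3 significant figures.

17.2 K

Areal heat capacity C = ρ c_p D = 1026 × 3995 × 160.8 = 6.59×10^8 J/(m^2 K).
τ = C / λ = 6.59×10^8 / 7.919 = 8.32×10^7 s.
Equilibrium anomaly ΔT_eq = F / λ = 168.9 / 7.919 = 21.3 K.
t = 1580 days = 1.37×10^8 s, so t/τ = 1.64.
ΔT(t) = ΔT_eq (1 − e^(−t/τ)) = 21.3 × (1 − e^−1.64) = 17.2 K.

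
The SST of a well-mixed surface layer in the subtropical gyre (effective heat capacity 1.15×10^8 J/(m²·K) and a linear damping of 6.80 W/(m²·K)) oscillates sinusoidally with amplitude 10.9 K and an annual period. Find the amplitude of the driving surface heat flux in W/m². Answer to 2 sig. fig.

Areal heat capacity C = 1.15×10^8 J/(m²·K) (given).
ω = 2π / 3.15×10^7 s = 1.99×10^-7 s⁻¹.
√((Cω)² + λ²) = √((22.9)² + 6.80²) = 23.9 W/(m²·K).
F₀ = A × √((Cω)²+λ²) = 10.9 × 23.9 = 261 W/m².

260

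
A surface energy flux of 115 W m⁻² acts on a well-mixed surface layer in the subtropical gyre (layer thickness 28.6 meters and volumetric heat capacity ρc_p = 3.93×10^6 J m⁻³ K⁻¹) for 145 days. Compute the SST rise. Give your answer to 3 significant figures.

12.8 K

Areal heat capacity C = ρc_p × D = 3.93×10^6 × 28.6 = 1.12×10^8 J/(m²·K).
Net heat input Q = F Δt = 115 × (145 days × 86400 s/day) = 1.44×10^9 J/m².
ΔT = Q / C = 1.44×10^9 / 1.12×10^8 = 12.8 K.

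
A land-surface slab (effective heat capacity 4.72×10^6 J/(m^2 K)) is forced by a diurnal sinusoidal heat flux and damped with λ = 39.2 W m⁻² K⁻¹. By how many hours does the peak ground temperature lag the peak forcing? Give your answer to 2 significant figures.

5.6 hours

Areal heat capacity C = 4.72×10^6 J/(m^2 K) (given).
ω = 2π / 86400 s = 7.27×10^-5 s⁻¹.
Phase lag φ = arctan(Cω/λ) = arctan(343/39.2) = 1.46 rad.
Time lag = φ / ω = 1.46 / 7.27×10^-5 = 20000 s = 5.57 hours.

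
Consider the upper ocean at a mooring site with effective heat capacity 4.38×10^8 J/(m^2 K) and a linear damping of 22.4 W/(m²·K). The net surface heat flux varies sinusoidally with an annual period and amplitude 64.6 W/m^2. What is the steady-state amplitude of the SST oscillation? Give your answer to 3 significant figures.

Areal heat capacity C = 4.38×10^8 J/(m^2 K) (given).
Angular frequency ω = 2π / T = 2π / 3.15×10^7 s = 1.99×10^-7 s⁻¹.
√((Cω)² + λ²) = √((87.3)² + 22.4²) = 90.1 W/(m²·K).
Amplitude A = F₀ / √((Cω)²+λ²) = 64.6 / 90.1 = 0.717 K.

0.717 K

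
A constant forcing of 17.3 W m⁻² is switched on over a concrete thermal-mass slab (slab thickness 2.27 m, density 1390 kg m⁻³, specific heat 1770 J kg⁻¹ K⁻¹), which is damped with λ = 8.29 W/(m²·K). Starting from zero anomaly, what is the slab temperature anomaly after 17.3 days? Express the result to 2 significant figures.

1.9 K

Areal heat capacity C = ρ c_p D = 1390 × 1770 × 2.27 = 5.58×10^6 J m⁻² K⁻¹.
τ = C / λ = 5.58×10^6 / 8.29 = 6.74×10^5 s.
Equilibrium anomaly ΔT_eq = F / λ = 17.3 / 8.29 = 2.09 K.
t = 17.3 days = 1.49×10^6 s, so t/τ = 2.22.
ΔT(t) = ΔT_eq (1 − e^(−t/τ)) = 2.09 × (1 − e^−2.22) = 1.86 K.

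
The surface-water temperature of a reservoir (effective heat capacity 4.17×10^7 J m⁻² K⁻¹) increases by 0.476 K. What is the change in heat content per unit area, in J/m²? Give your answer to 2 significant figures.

Areal heat capacity C = 4.17×10^7 J m⁻² K⁻¹ (given).
ΔQ = C ΔT = 4.17×10^7 × 0.476 = 1.98×10^7 J/m².

2.0×10^7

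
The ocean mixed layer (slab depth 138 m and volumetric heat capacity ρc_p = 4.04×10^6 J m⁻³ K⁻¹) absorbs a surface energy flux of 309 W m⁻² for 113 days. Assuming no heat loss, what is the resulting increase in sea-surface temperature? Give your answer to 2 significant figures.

Areal heat capacity C = ρc_p × D = 4.04×10^6 × 138 = 5.58×10^8 J m⁻² K⁻¹.
Net heat input Q = F Δt = 309 × (113 days × 86400 s/day) = 3.02×10^9 J/m².
ΔT = Q / C = 3.02×10^9 / 5.58×10^8 = 5.41 K.

5.4 K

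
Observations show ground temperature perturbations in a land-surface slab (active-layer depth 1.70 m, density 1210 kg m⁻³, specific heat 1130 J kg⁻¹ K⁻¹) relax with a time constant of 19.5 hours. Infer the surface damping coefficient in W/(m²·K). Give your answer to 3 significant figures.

33.1

Areal heat capacity C = ρ c_p D = 1210 × 1130 × 1.70 = 2.32×10^6 J/(m^2 K).
τ = 19.5 hours = 70200 s.
λ = C / τ = 2.32×10^6 / 70200 = 33.1 W/(m²·K).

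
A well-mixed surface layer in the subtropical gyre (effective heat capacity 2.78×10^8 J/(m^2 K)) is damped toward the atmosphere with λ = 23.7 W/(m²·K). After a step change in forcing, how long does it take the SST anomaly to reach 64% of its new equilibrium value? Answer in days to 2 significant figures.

Areal heat capacity C = 2.78×10^8 J/(m^2 K) (given).
τ = C / λ = 2.78×10^8 / 23.7 = 1.17×10^7 s.
Fraction reached: 1 − e^(−t/τ) = 0.64 ⇒ t = −τ ln(1 − 0.64) = τ × 1.02.
t = 1.20×10^7 s = 139 days.

140 days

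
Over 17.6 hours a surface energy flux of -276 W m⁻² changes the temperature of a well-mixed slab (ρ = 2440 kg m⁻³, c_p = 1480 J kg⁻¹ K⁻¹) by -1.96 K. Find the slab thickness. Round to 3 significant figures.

Heat input Q = F Δt = -276 × 63400 s = -1.75×10^7 J/m².
Required areal heat capacity C = Q / ΔT = 8.92×10^6 J/(m²·K).
Depth D = C / (ρ c_p) = 8.92×10^6 / (2440 × 1480) = 2.47 m.

2.47 m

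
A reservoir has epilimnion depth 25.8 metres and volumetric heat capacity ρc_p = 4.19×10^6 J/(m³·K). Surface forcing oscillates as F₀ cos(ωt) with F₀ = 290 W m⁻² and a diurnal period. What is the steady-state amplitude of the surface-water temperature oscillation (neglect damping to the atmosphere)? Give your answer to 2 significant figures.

0.037 K

Areal heat capacity C = ρc_p × D = 4.19×10^6 × 25.8 = 1.08×10^8 J/(m^2 K).
Angular frequency ω = 2π / T = 2π / 86400 s = 7.27×10^-5 s⁻¹.
Cω = 1.08×10^8 × 7.27×10^-5 = 7860 W/(m²·K).
Amplitude A = F₀ / (Cω) = 290 / 7860 = 0.0369 K.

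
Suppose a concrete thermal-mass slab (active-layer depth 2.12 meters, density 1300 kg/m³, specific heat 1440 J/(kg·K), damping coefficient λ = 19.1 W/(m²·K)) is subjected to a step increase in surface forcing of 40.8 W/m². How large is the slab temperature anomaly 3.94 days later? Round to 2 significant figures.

Areal heat capacity C = ρ c_p D = 1300 × 1440 × 2.12 = 3.97×10^6 J m⁻² K⁻¹.
τ = C / λ = 3.97×10^6 / 19.1 = 2.08×10^5 s.
Equilibrium anomaly ΔT_eq = F / λ = 40.8 / 19.1 = 2.14 K.
t = 3.94 days = 3.40×10^5 s, so t/τ = 1.64.
ΔT(t) = ΔT_eq (1 − e^(−t/τ)) = 2.14 × (1 − e^−1.64) = 1.72 K.

1.7 K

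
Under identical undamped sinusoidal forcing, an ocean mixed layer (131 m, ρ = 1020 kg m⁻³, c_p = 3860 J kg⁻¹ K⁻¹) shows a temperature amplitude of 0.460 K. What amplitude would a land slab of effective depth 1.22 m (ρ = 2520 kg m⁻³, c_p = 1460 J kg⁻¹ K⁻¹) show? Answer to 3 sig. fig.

52.9 K

C_ocean = 5.16×10^8 J/(m²·K); C_land = 4.49×10^6 J/(m²·K).
A ∝ 1/C ⇒ A_land = A_ocean × C_ocean/C_land = 0.460 × 115 = 52.9 K.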